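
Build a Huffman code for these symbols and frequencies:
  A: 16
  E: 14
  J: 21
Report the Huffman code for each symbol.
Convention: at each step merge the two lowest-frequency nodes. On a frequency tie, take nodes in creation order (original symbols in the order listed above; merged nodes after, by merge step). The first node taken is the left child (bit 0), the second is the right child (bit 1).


Huffman tree construction:
Step 1: Merge E(14) + A(16) = 30
Step 2: Merge J(21) + (E+A)(30) = 51
Read each symbol's code off the tree from the root (left child = 0, right child = 1).

Codes:
  A: 11 (length 2)
  E: 10 (length 2)
  J: 0 (length 1)
Average code length: 81/51 = 1.5882 bits/symbol


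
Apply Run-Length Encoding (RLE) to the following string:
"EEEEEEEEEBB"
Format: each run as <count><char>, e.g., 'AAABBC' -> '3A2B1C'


Scanning runs left to right:
  i=0: run of 'E' x 9 -> '9E'
  i=9: run of 'B' x 2 -> '2B'

RLE = 9E2B


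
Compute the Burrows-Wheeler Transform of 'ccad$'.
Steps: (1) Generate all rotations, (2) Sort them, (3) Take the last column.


Rotations (sorted):
  0: $ccad -> last char: d
  1: ad$cc -> last char: c
  2: cad$c -> last char: c
  3: ccad$ -> last char: $
  4: d$cca -> last char: a


BWT = dcc$a


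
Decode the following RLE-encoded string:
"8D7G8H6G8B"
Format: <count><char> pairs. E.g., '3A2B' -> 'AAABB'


Expanding each <count><char> pair:
  8D -> 'DDDDDDDD'
  7G -> 'GGGGGGG'
  8H -> 'HHHHHHHH'
  6G -> 'GGGGGG'
  8B -> 'BBBBBBBB'

Decoded = DDDDDDDDGGGGGGGHHHHHHHHGGGGGGBBBBBBBB


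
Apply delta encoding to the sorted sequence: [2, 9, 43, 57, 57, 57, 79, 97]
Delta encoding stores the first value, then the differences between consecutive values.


First value: 2
Deltas:
  9 - 2 = 7
  43 - 9 = 34
  57 - 43 = 14
  57 - 57 = 0
  57 - 57 = 0
  79 - 57 = 22
  97 - 79 = 18


Delta encoded: [2, 7, 34, 14, 0, 0, 22, 18]


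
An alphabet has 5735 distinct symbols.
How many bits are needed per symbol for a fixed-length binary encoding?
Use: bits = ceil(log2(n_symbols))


log2(5735) = 12.4856
Bracket: 2^12 = 4096 < 5735 <= 2^13 = 8192
So ceil(log2(5735)) = 13

bits = ceil(log2(5735)) = ceil(12.4856) = 13 bits


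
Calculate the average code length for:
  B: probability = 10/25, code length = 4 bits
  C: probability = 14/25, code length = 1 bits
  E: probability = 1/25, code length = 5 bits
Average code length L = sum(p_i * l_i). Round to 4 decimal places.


Weighted contributions p_i * l_i:
  B: (10/25) * 4 = 40/25
  C: (14/25) * 1 = 14/25
  E: (1/25) * 5 = 5/25
Sum = (40 + 14 + 5)/25 = 59/25

L = 59/25 = 2.3600 bits/symbol


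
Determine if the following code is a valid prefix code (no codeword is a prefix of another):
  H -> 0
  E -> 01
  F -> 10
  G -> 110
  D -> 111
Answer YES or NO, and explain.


Checking each pair (does one codeword prefix another?):
  H='0' vs E='01': prefix -- VIOLATION

NO -- this is NOT a valid prefix code. H (0) is a prefix of E (01).


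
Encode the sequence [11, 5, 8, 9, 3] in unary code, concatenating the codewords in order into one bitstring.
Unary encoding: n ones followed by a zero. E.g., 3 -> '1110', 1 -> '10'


Encode each number as n ones followed by a terminating 0:
  11 -> 111111111110 (12 bits)
  5 -> 111110 (6 bits)
  8 -> 111111110 (9 bits)
  9 -> 1111111110 (10 bits)
  3 -> 1110 (4 bits)
Total length = 12 + 6 + 9 + 10 + 4 = 41 bits.

Unary([11, 5, 8, 9, 3]) = 11111111111011111011111111011111111101110 (41 bits)


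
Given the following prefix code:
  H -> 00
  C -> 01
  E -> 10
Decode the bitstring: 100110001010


Decoding step by step:
Bits 10 -> E
Bits 01 -> C
Bits 10 -> E
Bits 00 -> H
Bits 10 -> E
Bits 10 -> E


Decoded message: ECEHEE


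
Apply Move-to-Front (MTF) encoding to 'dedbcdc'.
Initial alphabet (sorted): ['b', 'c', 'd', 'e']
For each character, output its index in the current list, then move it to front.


MTF encoding:
'd': index 2 in ['b', 'c', 'd', 'e'] -> ['d', 'b', 'c', 'e']
'e': index 3 in ['d', 'b', 'c', 'e'] -> ['e', 'd', 'b', 'c']
'd': index 1 in ['e', 'd', 'b', 'c'] -> ['d', 'e', 'b', 'c']
'b': index 2 in ['d', 'e', 'b', 'c'] -> ['b', 'd', 'e', 'c']
'c': index 3 in ['b', 'd', 'e', 'c'] -> ['c', 'b', 'd', 'e']
'd': index 2 in ['c', 'b', 'd', 'e'] -> ['d', 'c', 'b', 'e']
'c': index 1 in ['d', 'c', 'b', 'e'] -> ['c', 'd', 'b', 'e']


Output: [2, 3, 1, 2, 3, 2, 1]


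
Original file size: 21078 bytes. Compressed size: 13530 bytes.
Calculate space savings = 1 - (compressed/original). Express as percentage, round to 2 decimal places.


ratio = compressed/original = 13530/21078 = 0.641902
savings = 1 - ratio = 1 - 0.641902 = 0.358098
as a percentage: 0.358098 * 100 = 35.81%

Space savings = 1 - 13530/21078 = 35.81%


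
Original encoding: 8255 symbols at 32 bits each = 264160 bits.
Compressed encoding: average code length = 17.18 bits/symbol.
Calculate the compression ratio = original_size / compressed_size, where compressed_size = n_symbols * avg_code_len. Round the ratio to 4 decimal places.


original_size = n_symbols * orig_bits = 8255 * 32 = 264160 bits
compressed_size = n_symbols * avg_code_len = 8255 * 17.18 = 141820.9 bits
ratio = original_size / compressed_size = 264160 / 141820.9 = 1.8626

Compression ratio = 1.8626


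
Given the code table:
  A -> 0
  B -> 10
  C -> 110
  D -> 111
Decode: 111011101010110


Decoding:
111 -> D
0 -> A
111 -> D
0 -> A
10 -> B
10 -> B
110 -> C


Result: DADABBC


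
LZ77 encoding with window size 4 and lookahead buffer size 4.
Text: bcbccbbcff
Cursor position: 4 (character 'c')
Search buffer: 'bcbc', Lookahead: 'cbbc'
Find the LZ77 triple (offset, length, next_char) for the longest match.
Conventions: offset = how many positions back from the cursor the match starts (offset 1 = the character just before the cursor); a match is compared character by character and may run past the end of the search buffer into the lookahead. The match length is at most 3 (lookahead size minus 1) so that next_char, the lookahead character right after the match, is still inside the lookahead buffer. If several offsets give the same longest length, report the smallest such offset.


Try each offset into the search buffer:
  offset=1 (pos 3, char 'c'): match length 1
  offset=2 (pos 2, char 'b'): match length 0
  offset=3 (pos 1, char 'c'): match length 2
  offset=4 (pos 0, char 'b'): match length 0
Longest match has length 2 at offset 3.
next_char = character at position 4 + 2 = 6 -> 'b'

Best match: offset=3, length=2 (matching 'cb' starting at position 1)
LZ77 triple: (3, 2, 'b')


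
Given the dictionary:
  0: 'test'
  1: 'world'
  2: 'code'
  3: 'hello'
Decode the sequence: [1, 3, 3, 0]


Look up each index in the dictionary:
  1 -> 'world'
  3 -> 'hello'
  3 -> 'hello'
  0 -> 'test'

Decoded: "world hello hello test"


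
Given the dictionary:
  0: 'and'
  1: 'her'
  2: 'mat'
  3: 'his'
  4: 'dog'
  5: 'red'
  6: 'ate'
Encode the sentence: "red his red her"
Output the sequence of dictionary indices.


Look up each word in the dictionary:
  'red' -> 5
  'his' -> 3
  'red' -> 5
  'her' -> 1

Encoded: [5, 3, 5, 1]


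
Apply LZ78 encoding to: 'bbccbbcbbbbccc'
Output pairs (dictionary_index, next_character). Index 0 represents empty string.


LZ78 encoding steps:
Dictionary: {0: ''}
Step 1: w='' (idx 0), next='b' -> output (0, 'b'), add 'b' as idx 1
Step 2: w='b' (idx 1), next='c' -> output (1, 'c'), add 'bc' as idx 2
Step 3: w='' (idx 0), next='c' -> output (0, 'c'), add 'c' as idx 3
Step 4: w='b' (idx 1), next='b' -> output (1, 'b'), add 'bb' as idx 4
Step 5: w='c' (idx 3), next='b' -> output (3, 'b'), add 'cb' as idx 5
Step 6: w='bb' (idx 4), next='b' -> output (4, 'b'), add 'bbb' as idx 6
Step 7: w='c' (idx 3), next='c' -> output (3, 'c'), add 'cc' as idx 7
Step 8: w='c' (idx 3), end of input -> output (3, '')


Encoded: [(0, 'b'), (1, 'c'), (0, 'c'), (1, 'b'), (3, 'b'), (4, 'b'), (3, 'c'), (3, '')]


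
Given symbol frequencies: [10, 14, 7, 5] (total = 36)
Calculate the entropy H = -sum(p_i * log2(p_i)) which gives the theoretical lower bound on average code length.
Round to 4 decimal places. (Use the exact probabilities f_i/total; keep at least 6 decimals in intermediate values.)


Per-symbol terms -p_i * log2(p_i) with p_i = f_i/36:
  p = 10/36 = 0.277778: log2(p) = -1.847997, -p*log2(p) = 0.513332
  p = 14/36 = 0.388889: log2(p) = -1.362570, -p*log2(p) = 0.529888
  p = 7/36 = 0.194444: log2(p) = -2.362570, -p*log2(p) = 0.459389
  p = 5/36 = 0.138889: log2(p) = -2.847997, -p*log2(p) = 0.395555
H = 0.513332 + 0.529888 + 0.459389 + 0.395555 = 1.898164

H = 1.8982 bits/symbol


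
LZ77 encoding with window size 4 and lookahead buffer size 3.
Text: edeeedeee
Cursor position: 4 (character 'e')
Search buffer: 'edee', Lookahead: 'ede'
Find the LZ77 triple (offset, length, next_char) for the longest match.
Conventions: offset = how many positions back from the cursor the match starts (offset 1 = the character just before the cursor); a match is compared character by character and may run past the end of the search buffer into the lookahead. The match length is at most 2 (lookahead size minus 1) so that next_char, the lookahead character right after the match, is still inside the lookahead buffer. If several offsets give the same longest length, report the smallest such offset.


Try each offset into the search buffer:
  offset=1 (pos 3, char 'e'): match length 1
  offset=2 (pos 2, char 'e'): match length 1
  offset=3 (pos 1, char 'd'): match length 0
  offset=4 (pos 0, char 'e'): match length 2
Longest match has length 2 at offset 4.
next_char = character at position 4 + 2 = 6 -> 'e'

Best match: offset=4, length=2 (matching 'ed' starting at position 0)
LZ77 triple: (4, 2, 'e')


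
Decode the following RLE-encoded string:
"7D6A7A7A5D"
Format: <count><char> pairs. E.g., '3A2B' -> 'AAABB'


Expanding each <count><char> pair:
  7D -> 'DDDDDDD'
  6A -> 'AAAAAA'
  7A -> 'AAAAAAA'
  7A -> 'AAAAAAA'
  5D -> 'DDDDD'

Decoded = DDDDDDDAAAAAAAAAAAAAAAAAAAADDDDD


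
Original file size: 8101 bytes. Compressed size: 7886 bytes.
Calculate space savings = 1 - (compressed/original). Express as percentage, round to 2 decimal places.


ratio = compressed/original = 7886/8101 = 0.97346
savings = 1 - ratio = 1 - 0.97346 = 0.02654
as a percentage: 0.02654 * 100 = 2.65%

Space savings = 1 - 7886/8101 = 2.65%


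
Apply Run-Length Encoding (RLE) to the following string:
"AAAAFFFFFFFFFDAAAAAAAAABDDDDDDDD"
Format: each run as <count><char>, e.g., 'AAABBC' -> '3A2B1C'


Scanning runs left to right:
  i=0: run of 'A' x 4 -> '4A'
  i=4: run of 'F' x 9 -> '9F'
  i=13: run of 'D' x 1 -> '1D'
  i=14: run of 'A' x 9 -> '9A'
  i=23: run of 'B' x 1 -> '1B'
  i=24: run of 'D' x 8 -> '8D'

RLE = 4A9F1D9A1B8D


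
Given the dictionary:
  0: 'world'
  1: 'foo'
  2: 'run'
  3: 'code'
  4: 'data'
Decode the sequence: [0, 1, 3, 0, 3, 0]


Look up each index in the dictionary:
  0 -> 'world'
  1 -> 'foo'
  3 -> 'code'
  0 -> 'world'
  3 -> 'code'
  0 -> 'world'

Decoded: "world foo code world code world"


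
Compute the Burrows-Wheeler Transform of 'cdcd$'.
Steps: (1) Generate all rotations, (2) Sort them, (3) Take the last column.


Rotations (sorted):
  0: $cdcd -> last char: d
  1: cd$cd -> last char: d
  2: cdcd$ -> last char: $
  3: d$cdc -> last char: c
  4: dcd$c -> last char: c


BWT = dd$cc


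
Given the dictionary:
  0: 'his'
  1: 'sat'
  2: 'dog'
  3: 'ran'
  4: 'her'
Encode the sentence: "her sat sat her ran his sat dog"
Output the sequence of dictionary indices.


Look up each word in the dictionary:
  'her' -> 4
  'sat' -> 1
  'sat' -> 1
  'her' -> 4
  'ran' -> 3
  'his' -> 0
  'sat' -> 1
  'dog' -> 2

Encoded: [4, 1, 1, 4, 3, 0, 1, 2]


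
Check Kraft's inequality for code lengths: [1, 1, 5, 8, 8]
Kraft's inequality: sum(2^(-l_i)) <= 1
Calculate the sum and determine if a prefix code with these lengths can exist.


Sum = 2^(-1) + 2^(-1) + 2^(-5) + 2^(-8) + 2^(-8)
    = 0.5 + 0.5 + 0.03125 + 0.00390625 + 0.00390625
    = 266/256 = 1.0390625
Since 1.0390625 > 1, Kraft's inequality is NOT satisfied.
A prefix code with these lengths CANNOT exist.

Kraft sum = 1.0390625. Not satisfied.


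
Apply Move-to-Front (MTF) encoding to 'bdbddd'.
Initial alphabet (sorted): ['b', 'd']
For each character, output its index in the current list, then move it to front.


MTF encoding:
'b': index 0 in ['b', 'd'] -> ['b', 'd']
'd': index 1 in ['b', 'd'] -> ['d', 'b']
'b': index 1 in ['d', 'b'] -> ['b', 'd']
'd': index 1 in ['b', 'd'] -> ['d', 'b']
'd': index 0 in ['d', 'b'] -> ['d', 'b']
'd': index 0 in ['d', 'b'] -> ['d', 'b']


Output: [0, 1, 1, 1, 0, 0]


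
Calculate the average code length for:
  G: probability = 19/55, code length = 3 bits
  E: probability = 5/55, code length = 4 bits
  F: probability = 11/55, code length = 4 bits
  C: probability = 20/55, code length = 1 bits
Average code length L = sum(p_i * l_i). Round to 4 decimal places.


Weighted contributions p_i * l_i:
  G: (19/55) * 3 = 57/55
  E: (5/55) * 4 = 20/55
  F: (11/55) * 4 = 44/55
  C: (20/55) * 1 = 20/55
Sum = (57 + 20 + 44 + 20)/55 = 141/55

L = 141/55 = 2.5636 bits/symbol


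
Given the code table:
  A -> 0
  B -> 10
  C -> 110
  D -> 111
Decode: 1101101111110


Decoding:
110 -> C
110 -> C
111 -> D
111 -> D
0 -> A


Result: CCDDA


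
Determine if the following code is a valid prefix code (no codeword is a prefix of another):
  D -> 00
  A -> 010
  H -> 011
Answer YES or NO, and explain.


Checking each pair (does one codeword prefix another?):
  D='00' vs A='010': no prefix
  D='00' vs H='011': no prefix
  A='010' vs D='00': no prefix
  A='010' vs H='011': no prefix
  H='011' vs D='00': no prefix
  H='011' vs A='010': no prefix
No violation found over all pairs.

YES -- this is a valid prefix code. No codeword is a prefix of any other codeword.


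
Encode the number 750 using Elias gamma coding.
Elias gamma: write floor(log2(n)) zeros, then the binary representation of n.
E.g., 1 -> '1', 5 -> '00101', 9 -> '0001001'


num_bits = floor(log2(750)) + 1 = 10
leading_zeros = num_bits - 1 = 9
binary(750) = 1011101110

Elias gamma(750) = '000000000' + '1011101110' = 0000000001011101110 (19 bits)


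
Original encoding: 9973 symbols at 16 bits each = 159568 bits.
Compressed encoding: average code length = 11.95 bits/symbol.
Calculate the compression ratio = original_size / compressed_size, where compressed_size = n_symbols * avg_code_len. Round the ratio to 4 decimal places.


original_size = n_symbols * orig_bits = 9973 * 16 = 159568 bits
compressed_size = n_symbols * avg_code_len = 9973 * 11.95 = 119177.35 bits
ratio = original_size / compressed_size = 159568 / 119177.35 = 1.3389

Compression ratio = 1.3389


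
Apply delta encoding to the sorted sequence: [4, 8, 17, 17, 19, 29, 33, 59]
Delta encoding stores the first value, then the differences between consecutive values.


First value: 4
Deltas:
  8 - 4 = 4
  17 - 8 = 9
  17 - 17 = 0
  19 - 17 = 2
  29 - 19 = 10
  33 - 29 = 4
  59 - 33 = 26


Delta encoded: [4, 4, 9, 0, 2, 10, 4, 26]


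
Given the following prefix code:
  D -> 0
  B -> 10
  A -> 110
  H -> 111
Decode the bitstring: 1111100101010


Decoding step by step:
Bits 111 -> H
Bits 110 -> A
Bits 0 -> D
Bits 10 -> B
Bits 10 -> B
Bits 10 -> B


Decoded message: HADBBB


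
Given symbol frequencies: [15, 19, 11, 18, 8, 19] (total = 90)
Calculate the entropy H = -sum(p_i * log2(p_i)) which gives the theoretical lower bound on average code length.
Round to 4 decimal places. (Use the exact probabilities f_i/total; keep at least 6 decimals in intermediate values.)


Per-symbol terms -p_i * log2(p_i) with p_i = f_i/90:
  p = 15/90 = 0.166667: log2(p) = -2.584963, -p*log2(p) = 0.430827
  p = 19/90 = 0.211111: log2(p) = -2.243926, -p*log2(p) = 0.473718
  p = 11/90 = 0.122222: log2(p) = -3.032421, -p*log2(p) = 0.370629
  p = 18/90 = 0.200000: log2(p) = -2.321928, -p*log2(p) = 0.464386
  p = 8/90 = 0.088889: log2(p) = -3.491853, -p*log2(p) = 0.310387
  p = 19/90 = 0.211111: log2(p) = -2.243926, -p*log2(p) = 0.473718
H = 0.430827 + 0.473718 + 0.370629 + 0.464386 + 0.310387 + 0.473718 = 2.523665

H = 2.5237 bits/symbol


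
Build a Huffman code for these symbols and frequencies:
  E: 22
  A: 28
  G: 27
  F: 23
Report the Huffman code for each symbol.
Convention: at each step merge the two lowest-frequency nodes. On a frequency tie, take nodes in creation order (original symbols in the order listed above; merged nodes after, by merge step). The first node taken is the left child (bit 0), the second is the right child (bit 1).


Huffman tree construction:
Step 1: Merge E(22) + F(23) = 45
Step 2: Merge G(27) + A(28) = 55
Step 3: Merge (E+F)(45) + (G+A)(55) = 100
Read each symbol's code off the tree from the root (left child = 0, right child = 1).

Codes:
  E: 00 (length 2)
  A: 11 (length 2)
  G: 10 (length 2)
  F: 01 (length 2)
Average code length: 200/100 = 2.0000 bits/symbol


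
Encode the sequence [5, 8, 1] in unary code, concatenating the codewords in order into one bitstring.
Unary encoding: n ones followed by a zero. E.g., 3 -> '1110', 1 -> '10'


Encode each number as n ones followed by a terminating 0:
  5 -> 111110 (6 bits)
  8 -> 111111110 (9 bits)
  1 -> 10 (2 bits)
Total length = 6 + 9 + 2 = 17 bits.

Unary([5, 8, 1]) = 11111011111111010 (17 bits)


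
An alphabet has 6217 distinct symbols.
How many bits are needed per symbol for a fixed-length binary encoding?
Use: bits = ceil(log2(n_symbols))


log2(6217) = 12.602
Bracket: 2^12 = 4096 < 6217 <= 2^13 = 8192
So ceil(log2(6217)) = 13

bits = ceil(log2(6217)) = ceil(12.602) = 13 bits


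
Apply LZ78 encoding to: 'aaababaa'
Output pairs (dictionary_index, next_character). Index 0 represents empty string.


LZ78 encoding steps:
Dictionary: {0: ''}
Step 1: w='' (idx 0), next='a' -> output (0, 'a'), add 'a' as idx 1
Step 2: w='a' (idx 1), next='a' -> output (1, 'a'), add 'aa' as idx 2
Step 3: w='' (idx 0), next='b' -> output (0, 'b'), add 'b' as idx 3
Step 4: w='a' (idx 1), next='b' -> output (1, 'b'), add 'ab' as idx 4
Step 5: w='aa' (idx 2), end of input -> output (2, '')


Encoded: [(0, 'a'), (1, 'a'), (0, 'b'), (1, 'b'), (2, '')]


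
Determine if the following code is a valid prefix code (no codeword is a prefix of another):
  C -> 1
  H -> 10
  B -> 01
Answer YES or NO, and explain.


Checking each pair (does one codeword prefix another?):
  C='1' vs H='10': prefix -- VIOLATION

NO -- this is NOT a valid prefix code. C (1) is a prefix of H (10).


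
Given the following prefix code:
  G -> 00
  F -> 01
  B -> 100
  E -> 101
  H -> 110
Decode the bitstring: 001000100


Decoding step by step:
Bits 00 -> G
Bits 100 -> B
Bits 01 -> F
Bits 00 -> G


Decoded message: GBFG


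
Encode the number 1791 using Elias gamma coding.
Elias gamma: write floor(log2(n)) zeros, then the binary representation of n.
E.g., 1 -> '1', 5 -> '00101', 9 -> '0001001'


num_bits = floor(log2(1791)) + 1 = 11
leading_zeros = num_bits - 1 = 10
binary(1791) = 11011111111

Elias gamma(1791) = '0000000000' + '11011111111' = 000000000011011111111 (21 bits)


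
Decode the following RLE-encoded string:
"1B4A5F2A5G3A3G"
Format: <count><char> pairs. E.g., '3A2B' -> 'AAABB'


Expanding each <count><char> pair:
  1B -> 'B'
  4A -> 'AAAA'
  5F -> 'FFFFF'
  2A -> 'AA'
  5G -> 'GGGGG'
  3A -> 'AAA'
  3G -> 'GGG'

Decoded = BAAAAFFFFFAAGGGGGAAAGGG


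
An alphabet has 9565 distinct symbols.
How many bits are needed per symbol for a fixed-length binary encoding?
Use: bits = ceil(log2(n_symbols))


log2(9565) = 13.2235
Bracket: 2^13 = 8192 < 9565 <= 2^14 = 16384
So ceil(log2(9565)) = 14

bits = ceil(log2(9565)) = ceil(13.2235) = 14 bits


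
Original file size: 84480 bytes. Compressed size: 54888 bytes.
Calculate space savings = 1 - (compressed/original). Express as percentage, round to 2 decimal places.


ratio = compressed/original = 54888/84480 = 0.649716
savings = 1 - ratio = 1 - 0.649716 = 0.350284
as a percentage: 0.350284 * 100 = 35.03%

Space savings = 1 - 54888/84480 = 35.03%


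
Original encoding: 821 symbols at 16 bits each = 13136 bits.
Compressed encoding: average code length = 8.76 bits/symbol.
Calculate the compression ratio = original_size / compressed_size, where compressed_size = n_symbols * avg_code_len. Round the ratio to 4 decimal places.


original_size = n_symbols * orig_bits = 821 * 16 = 13136 bits
compressed_size = n_symbols * avg_code_len = 821 * 8.76 = 7191.96 bits
ratio = original_size / compressed_size = 13136 / 7191.96 = 1.8265

Compression ratio = 1.8265


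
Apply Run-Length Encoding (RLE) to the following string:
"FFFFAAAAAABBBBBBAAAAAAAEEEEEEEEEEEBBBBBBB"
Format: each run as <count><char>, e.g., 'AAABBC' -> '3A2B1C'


Scanning runs left to right:
  i=0: run of 'F' x 4 -> '4F'
  i=4: run of 'A' x 6 -> '6A'
  i=10: run of 'B' x 6 -> '6B'
  i=16: run of 'A' x 7 -> '7A'
  i=23: run of 'E' x 11 -> '11E'
  i=34: run of 'B' x 7 -> '7B'

RLE = 4F6A6B7A11E7B


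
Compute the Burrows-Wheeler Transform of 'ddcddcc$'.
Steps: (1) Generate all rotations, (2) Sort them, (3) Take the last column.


Rotations (sorted):
  0: $ddcddcc -> last char: c
  1: c$ddcddc -> last char: c
  2: cc$ddcdd -> last char: d
  3: cddcc$dd -> last char: d
  4: dcc$ddcd -> last char: d
  5: dcddcc$d -> last char: d
  6: ddcc$ddc -> last char: c
  7: ddcddcc$ -> last char: $


BWT = ccddddc$


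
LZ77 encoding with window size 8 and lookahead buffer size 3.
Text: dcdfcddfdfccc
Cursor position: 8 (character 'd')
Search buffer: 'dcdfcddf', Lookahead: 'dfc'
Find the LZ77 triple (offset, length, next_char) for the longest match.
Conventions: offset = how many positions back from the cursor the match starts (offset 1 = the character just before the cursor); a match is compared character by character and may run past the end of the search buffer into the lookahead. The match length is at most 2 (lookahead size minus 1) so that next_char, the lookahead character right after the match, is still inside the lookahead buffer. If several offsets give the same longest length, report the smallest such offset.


Try each offset into the search buffer:
  offset=1 (pos 7, char 'f'): match length 0
  offset=2 (pos 6, char 'd'): match length 2
  offset=3 (pos 5, char 'd'): match length 1
  offset=4 (pos 4, char 'c'): match length 0
  offset=5 (pos 3, char 'f'): match length 0
  offset=6 (pos 2, char 'd'): match length 2
  offset=7 (pos 1, char 'c'): match length 0
  offset=8 (pos 0, char 'd'): match length 1
Longest match has length 2, found at offsets 2, 6; take the smallest, offset 2.
next_char = character at position 8 + 2 = 10 -> 'c'

Best match: offset=2, length=2 (matching 'df' starting at position 6)
LZ77 triple: (2, 2, 'c')


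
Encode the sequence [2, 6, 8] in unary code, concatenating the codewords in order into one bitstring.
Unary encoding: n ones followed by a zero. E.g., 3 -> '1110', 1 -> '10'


Encode each number as n ones followed by a terminating 0:
  2 -> 110 (3 bits)
  6 -> 1111110 (7 bits)
  8 -> 111111110 (9 bits)
Total length = 3 + 7 + 9 = 19 bits.

Unary([2, 6, 8]) = 1101111110111111110 (19 bits)


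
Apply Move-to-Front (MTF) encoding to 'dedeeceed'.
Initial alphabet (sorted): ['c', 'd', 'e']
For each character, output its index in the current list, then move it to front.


MTF encoding:
'd': index 1 in ['c', 'd', 'e'] -> ['d', 'c', 'e']
'e': index 2 in ['d', 'c', 'e'] -> ['e', 'd', 'c']
'd': index 1 in ['e', 'd', 'c'] -> ['d', 'e', 'c']
'e': index 1 in ['d', 'e', 'c'] -> ['e', 'd', 'c']
'e': index 0 in ['e', 'd', 'c'] -> ['e', 'd', 'c']
'c': index 2 in ['e', 'd', 'c'] -> ['c', 'e', 'd']
'e': index 1 in ['c', 'e', 'd'] -> ['e', 'c', 'd']
'e': index 0 in ['e', 'c', 'd'] -> ['e', 'c', 'd']
'd': index 2 in ['e', 'c', 'd'] -> ['d', 'e', 'c']


Output: [1, 2, 1, 1, 0, 2, 1, 0, 2]


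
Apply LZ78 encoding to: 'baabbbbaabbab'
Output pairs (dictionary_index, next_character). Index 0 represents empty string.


LZ78 encoding steps:
Dictionary: {0: ''}
Step 1: w='' (idx 0), next='b' -> output (0, 'b'), add 'b' as idx 1
Step 2: w='' (idx 0), next='a' -> output (0, 'a'), add 'a' as idx 2
Step 3: w='a' (idx 2), next='b' -> output (2, 'b'), add 'ab' as idx 3
Step 4: w='b' (idx 1), next='b' -> output (1, 'b'), add 'bb' as idx 4
Step 5: w='b' (idx 1), next='a' -> output (1, 'a'), add 'ba' as idx 5
Step 6: w='ab' (idx 3), next='b' -> output (3, 'b'), add 'abb' as idx 6
Step 7: w='ab' (idx 3), end of input -> output (3, '')


Encoded: [(0, 'b'), (0, 'a'), (2, 'b'), (1, 'b'), (1, 'a'), (3, 'b'), (3, '')]


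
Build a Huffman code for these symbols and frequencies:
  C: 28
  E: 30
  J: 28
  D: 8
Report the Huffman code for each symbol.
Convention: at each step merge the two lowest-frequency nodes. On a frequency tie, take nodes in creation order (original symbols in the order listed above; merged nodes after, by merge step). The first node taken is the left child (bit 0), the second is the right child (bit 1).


Huffman tree construction:
Step 1: Merge D(8) + C(28) = 36
Step 2: Merge J(28) + E(30) = 58
Step 3: Merge (D+C)(36) + (J+E)(58) = 94
Read each symbol's code off the tree from the root (left child = 0, right child = 1).

Codes:
  C: 01 (length 2)
  E: 11 (length 2)
  J: 10 (length 2)
  D: 00 (length 2)
Average code length: 188/94 = 2.0000 bits/symbol


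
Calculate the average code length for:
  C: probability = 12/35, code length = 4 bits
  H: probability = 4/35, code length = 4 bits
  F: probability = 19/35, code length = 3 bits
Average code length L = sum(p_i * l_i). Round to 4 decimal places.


Weighted contributions p_i * l_i:
  C: (12/35) * 4 = 48/35
  H: (4/35) * 4 = 16/35
  F: (19/35) * 3 = 57/35
Sum = (48 + 16 + 57)/35 = 121/35

L = 121/35 = 3.4571 bits/symbol


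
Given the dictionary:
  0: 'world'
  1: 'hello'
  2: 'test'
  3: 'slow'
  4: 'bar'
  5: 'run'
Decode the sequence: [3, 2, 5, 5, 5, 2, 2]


Look up each index in the dictionary:
  3 -> 'slow'
  2 -> 'test'
  5 -> 'run'
  5 -> 'run'
  5 -> 'run'
  2 -> 'test'
  2 -> 'test'

Decoded: "slow test run run run test test"


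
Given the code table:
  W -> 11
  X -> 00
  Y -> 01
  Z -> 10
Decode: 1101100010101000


Decoding:
11 -> W
01 -> Y
10 -> Z
00 -> X
10 -> Z
10 -> Z
10 -> Z
00 -> X


Result: WYZXZZZX


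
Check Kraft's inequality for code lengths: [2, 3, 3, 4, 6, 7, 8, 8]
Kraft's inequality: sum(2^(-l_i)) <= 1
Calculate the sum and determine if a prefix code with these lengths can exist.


Sum = 2^(-2) + 2^(-3) + 2^(-3) + 2^(-4) + 2^(-6) + 2^(-7) + 2^(-8) + 2^(-8)
    = 0.25 + 0.125 + 0.125 + 0.0625 + 0.015625 + 0.0078125 + 0.00390625 + 0.00390625
    = 152/256 = 0.59375
Since 0.59375 <= 1, Kraft's inequality IS satisfied.
A prefix code with these lengths CAN exist.

Kraft sum = 0.59375. Satisfied.


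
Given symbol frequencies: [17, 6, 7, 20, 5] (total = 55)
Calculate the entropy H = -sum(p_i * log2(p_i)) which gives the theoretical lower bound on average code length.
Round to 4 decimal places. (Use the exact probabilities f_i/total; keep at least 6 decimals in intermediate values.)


Per-symbol terms -p_i * log2(p_i) with p_i = f_i/55:
  p = 17/55 = 0.309091: log2(p) = -1.693897, -p*log2(p) = 0.523568
  p = 6/55 = 0.109091: log2(p) = -3.196397, -p*log2(p) = 0.348698
  p = 7/55 = 0.127273: log2(p) = -2.974005, -p*log2(p) = 0.378510
  p = 20/55 = 0.363636: log2(p) = -1.459432, -p*log2(p) = 0.530702
  p = 5/55 = 0.090909: log2(p) = -3.459432, -p*log2(p) = 0.314494
H = 0.523568 + 0.348698 + 0.378510 + 0.530702 + 0.314494 = 2.095972

H = 2.096 bits/symbol


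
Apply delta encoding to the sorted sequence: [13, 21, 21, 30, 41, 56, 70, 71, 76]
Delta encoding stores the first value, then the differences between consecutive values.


First value: 13
Deltas:
  21 - 13 = 8
  21 - 21 = 0
  30 - 21 = 9
  41 - 30 = 11
  56 - 41 = 15
  70 - 56 = 14
  71 - 70 = 1
  76 - 71 = 5


Delta encoded: [13, 8, 0, 9, 11, 15, 14, 1, 5]


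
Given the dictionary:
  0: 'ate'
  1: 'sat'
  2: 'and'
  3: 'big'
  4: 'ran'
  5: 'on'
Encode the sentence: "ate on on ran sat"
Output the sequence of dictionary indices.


Look up each word in the dictionary:
  'ate' -> 0
  'on' -> 5
  'on' -> 5
  'ran' -> 4
  'sat' -> 1

Encoded: [0, 5, 5, 4, 1]


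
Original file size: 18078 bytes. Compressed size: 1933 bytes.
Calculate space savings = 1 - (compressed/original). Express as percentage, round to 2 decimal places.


ratio = compressed/original = 1933/18078 = 0.106926
savings = 1 - ratio = 1 - 0.106926 = 0.893074
as a percentage: 0.893074 * 100 = 89.31%

Space savings = 1 - 1933/18078 = 89.31%


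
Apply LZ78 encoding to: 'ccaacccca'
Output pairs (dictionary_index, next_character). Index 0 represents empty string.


LZ78 encoding steps:
Dictionary: {0: ''}
Step 1: w='' (idx 0), next='c' -> output (0, 'c'), add 'c' as idx 1
Step 2: w='c' (idx 1), next='a' -> output (1, 'a'), add 'ca' as idx 2
Step 3: w='' (idx 0), next='a' -> output (0, 'a'), add 'a' as idx 3
Step 4: w='c' (idx 1), next='c' -> output (1, 'c'), add 'cc' as idx 4
Step 5: w='cc' (idx 4), next='a' -> output (4, 'a'), add 'cca' as idx 5


Encoded: [(0, 'c'), (1, 'a'), (0, 'a'), (1, 'c'), (4, 'a')]


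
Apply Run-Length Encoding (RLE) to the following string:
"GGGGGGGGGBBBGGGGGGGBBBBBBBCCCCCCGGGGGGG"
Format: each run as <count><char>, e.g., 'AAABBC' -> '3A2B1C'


Scanning runs left to right:
  i=0: run of 'G' x 9 -> '9G'
  i=9: run of 'B' x 3 -> '3B'
  i=12: run of 'G' x 7 -> '7G'
  i=19: run of 'B' x 7 -> '7B'
  i=26: run of 'C' x 6 -> '6C'
  i=32: run of 'G' x 7 -> '7G'

RLE = 9G3B7G7B6C7G


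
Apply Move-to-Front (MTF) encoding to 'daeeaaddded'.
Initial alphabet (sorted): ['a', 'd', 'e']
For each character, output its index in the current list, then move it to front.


MTF encoding:
'd': index 1 in ['a', 'd', 'e'] -> ['d', 'a', 'e']
'a': index 1 in ['d', 'a', 'e'] -> ['a', 'd', 'e']
'e': index 2 in ['a', 'd', 'e'] -> ['e', 'a', 'd']
'e': index 0 in ['e', 'a', 'd'] -> ['e', 'a', 'd']
'a': index 1 in ['e', 'a', 'd'] -> ['a', 'e', 'd']
'a': index 0 in ['a', 'e', 'd'] -> ['a', 'e', 'd']
'd': index 2 in ['a', 'e', 'd'] -> ['d', 'a', 'e']
'd': index 0 in ['d', 'a', 'e'] -> ['d', 'a', 'e']
'd': index 0 in ['d', 'a', 'e'] -> ['d', 'a', 'e']
'e': index 2 in ['d', 'a', 'e'] -> ['e', 'd', 'a']
'd': index 1 in ['e', 'd', 'a'] -> ['d', 'e', 'a']


Output: [1, 1, 2, 0, 1, 0, 2, 0, 0, 2, 1]


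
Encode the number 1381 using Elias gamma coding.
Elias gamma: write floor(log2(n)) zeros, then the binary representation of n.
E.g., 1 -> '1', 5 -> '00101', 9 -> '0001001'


num_bits = floor(log2(1381)) + 1 = 11
leading_zeros = num_bits - 1 = 10
binary(1381) = 10101100101

Elias gamma(1381) = '0000000000' + '10101100101' = 000000000010101100101 (21 bits)


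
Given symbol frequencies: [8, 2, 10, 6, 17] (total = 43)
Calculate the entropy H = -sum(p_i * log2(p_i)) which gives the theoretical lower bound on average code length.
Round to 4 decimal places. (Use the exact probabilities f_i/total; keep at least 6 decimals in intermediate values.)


Per-symbol terms -p_i * log2(p_i) with p_i = f_i/43:
  p = 8/43 = 0.186047: log2(p) = -2.426265, -p*log2(p) = 0.451398
  p = 2/43 = 0.046512: log2(p) = -4.426265, -p*log2(p) = 0.205873
  p = 10/43 = 0.232558: log2(p) = -2.104337, -p*log2(p) = 0.489381
  p = 6/43 = 0.139535: log2(p) = -2.841302, -p*log2(p) = 0.396461
  p = 17/43 = 0.395349: log2(p) = -1.338802, -p*log2(p) = 0.529294
H = 0.451398 + 0.205873 + 0.489381 + 0.396461 + 0.529294 = 2.072407

H = 2.0724 bits/symbol


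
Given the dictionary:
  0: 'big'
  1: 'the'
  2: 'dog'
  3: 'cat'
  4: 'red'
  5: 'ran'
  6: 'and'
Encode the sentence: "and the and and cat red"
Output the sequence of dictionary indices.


Look up each word in the dictionary:
  'and' -> 6
  'the' -> 1
  'and' -> 6
  'and' -> 6
  'cat' -> 3
  'red' -> 4

Encoded: [6, 1, 6, 6, 3, 4]


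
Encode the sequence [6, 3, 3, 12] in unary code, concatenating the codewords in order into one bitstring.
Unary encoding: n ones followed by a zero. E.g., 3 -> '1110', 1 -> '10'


Encode each number as n ones followed by a terminating 0:
  6 -> 1111110 (7 bits)
  3 -> 1110 (4 bits)
  3 -> 1110 (4 bits)
  12 -> 1111111111110 (13 bits)
Total length = 7 + 4 + 4 + 13 = 28 bits.

Unary([6, 3, 3, 12]) = 1111110111011101111111111110 (28 bits)


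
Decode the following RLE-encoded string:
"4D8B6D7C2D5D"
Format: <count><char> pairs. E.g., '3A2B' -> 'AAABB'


Expanding each <count><char> pair:
  4D -> 'DDDD'
  8B -> 'BBBBBBBB'
  6D -> 'DDDDDD'
  7C -> 'CCCCCCC'
  2D -> 'DD'
  5D -> 'DDDDD'

Decoded = DDDDBBBBBBBBDDDDDDCCCCCCCDDDDDDD


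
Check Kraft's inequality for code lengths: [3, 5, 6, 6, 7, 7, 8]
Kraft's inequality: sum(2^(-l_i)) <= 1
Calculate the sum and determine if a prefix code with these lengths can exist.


Sum = 2^(-3) + 2^(-5) + 2^(-6) + 2^(-6) + 2^(-7) + 2^(-7) + 2^(-8)
    = 0.125 + 0.03125 + 0.015625 + 0.015625 + 0.0078125 + 0.0078125 + 0.00390625
    = 53/256 = 0.20703125
Since 0.20703125 <= 1, Kraft's inequality IS satisfied.
A prefix code with these lengths CAN exist.

Kraft sum = 0.20703125. Satisfied.


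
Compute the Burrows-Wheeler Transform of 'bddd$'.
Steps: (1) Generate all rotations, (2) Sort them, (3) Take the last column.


Rotations (sorted):
  0: $bddd -> last char: d
  1: bddd$ -> last char: $
  2: d$bdd -> last char: d
  3: dd$bd -> last char: d
  4: ddd$b -> last char: b


BWT = d$ddb


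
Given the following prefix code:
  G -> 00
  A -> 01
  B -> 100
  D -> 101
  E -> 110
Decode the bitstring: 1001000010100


Decoding step by step:
Bits 100 -> B
Bits 100 -> B
Bits 00 -> G
Bits 101 -> D
Bits 00 -> G


Decoded message: BBGDG


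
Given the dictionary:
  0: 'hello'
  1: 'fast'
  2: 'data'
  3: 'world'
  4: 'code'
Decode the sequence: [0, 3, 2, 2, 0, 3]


Look up each index in the dictionary:
  0 -> 'hello'
  3 -> 'world'
  2 -> 'data'
  2 -> 'data'
  0 -> 'hello'
  3 -> 'world'

Decoded: "hello world data data hello world"


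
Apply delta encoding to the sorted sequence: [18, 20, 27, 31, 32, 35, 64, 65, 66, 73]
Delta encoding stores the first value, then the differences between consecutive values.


First value: 18
Deltas:
  20 - 18 = 2
  27 - 20 = 7
  31 - 27 = 4
  32 - 31 = 1
  35 - 32 = 3
  64 - 35 = 29
  65 - 64 = 1
  66 - 65 = 1
  73 - 66 = 7


Delta encoded: [18, 2, 7, 4, 1, 3, 29, 1, 1, 7]


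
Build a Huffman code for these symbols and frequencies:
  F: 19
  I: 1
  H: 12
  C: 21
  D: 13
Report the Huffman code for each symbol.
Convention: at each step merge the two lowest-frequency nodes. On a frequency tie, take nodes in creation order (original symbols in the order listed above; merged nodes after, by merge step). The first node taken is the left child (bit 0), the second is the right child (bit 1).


Huffman tree construction:
Step 1: Merge I(1) + H(12) = 13
Step 2: Merge D(13) + (I+H)(13) = 26
Step 3: Merge F(19) + C(21) = 40
Step 4: Merge (D+(I+H))(26) + (F+C)(40) = 66
Read each symbol's code off the tree from the root (left child = 0, right child = 1).

Codes:
  F: 10 (length 2)
  I: 010 (length 3)
  H: 011 (length 3)
  C: 11 (length 2)
  D: 00 (length 2)
Average code length: 145/66 = 2.1970 bits/symbol


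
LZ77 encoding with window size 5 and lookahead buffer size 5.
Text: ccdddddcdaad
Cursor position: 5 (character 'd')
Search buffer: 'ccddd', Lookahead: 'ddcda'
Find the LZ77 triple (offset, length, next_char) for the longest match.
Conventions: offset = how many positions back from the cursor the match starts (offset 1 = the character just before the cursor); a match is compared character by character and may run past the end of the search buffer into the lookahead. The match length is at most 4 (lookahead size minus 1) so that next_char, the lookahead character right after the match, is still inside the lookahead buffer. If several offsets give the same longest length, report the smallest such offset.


Try each offset into the search buffer:
  offset=1 (pos 4, char 'd'): match length 2
  offset=2 (pos 3, char 'd'): match length 2
  offset=3 (pos 2, char 'd'): match length 2
  offset=4 (pos 1, char 'c'): match length 0
  offset=5 (pos 0, char 'c'): match length 0
Longest match has length 2, found at offsets 1, 2, 3; take the smallest, offset 1.
next_char = character at position 5 + 2 = 7 -> 'c'

Best match: offset=1, length=2 (matching 'dd' starting at position 4)
LZ77 triple: (1, 2, 'c')


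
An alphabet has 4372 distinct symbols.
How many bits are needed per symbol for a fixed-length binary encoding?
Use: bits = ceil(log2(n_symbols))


log2(4372) = 12.0941
Bracket: 2^12 = 4096 < 4372 <= 2^13 = 8192
So ceil(log2(4372)) = 13

bits = ceil(log2(4372)) = ceil(12.0941) = 13 bits


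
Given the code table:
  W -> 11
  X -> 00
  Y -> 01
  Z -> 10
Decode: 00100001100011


Decoding:
00 -> X
10 -> Z
00 -> X
01 -> Y
10 -> Z
00 -> X
11 -> W


Result: XZXYZXW


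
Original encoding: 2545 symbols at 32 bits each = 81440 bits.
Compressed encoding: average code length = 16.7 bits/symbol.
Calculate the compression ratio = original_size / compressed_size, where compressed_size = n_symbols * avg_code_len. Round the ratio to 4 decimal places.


original_size = n_symbols * orig_bits = 2545 * 32 = 81440 bits
compressed_size = n_symbols * avg_code_len = 2545 * 16.7 = 42501.5 bits
ratio = original_size / compressed_size = 81440 / 42501.5 = 1.9162

Compression ratio = 1.9162


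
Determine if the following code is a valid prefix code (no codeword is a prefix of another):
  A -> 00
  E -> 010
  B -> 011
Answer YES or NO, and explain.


Checking each pair (does one codeword prefix another?):
  A='00' vs E='010': no prefix
  A='00' vs B='011': no prefix
  E='010' vs A='00': no prefix
  E='010' vs B='011': no prefix
  B='011' vs A='00': no prefix
  B='011' vs E='010': no prefix
No violation found over all pairs.

YES -- this is a valid prefix code. No codeword is a prefix of any other codeword.


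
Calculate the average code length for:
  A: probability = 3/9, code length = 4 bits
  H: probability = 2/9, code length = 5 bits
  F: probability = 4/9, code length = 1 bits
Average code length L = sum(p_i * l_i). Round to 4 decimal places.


Weighted contributions p_i * l_i:
  A: (3/9) * 4 = 12/9
  H: (2/9) * 5 = 10/9
  F: (4/9) * 1 = 4/9
Sum = (12 + 10 + 4)/9 = 26/9

L = 26/9 = 2.8889 bits/symbol


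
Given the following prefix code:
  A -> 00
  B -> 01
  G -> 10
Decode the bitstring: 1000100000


Decoding step by step:
Bits 10 -> G
Bits 00 -> A
Bits 10 -> G
Bits 00 -> A
Bits 00 -> A


Decoded message: GAGAA


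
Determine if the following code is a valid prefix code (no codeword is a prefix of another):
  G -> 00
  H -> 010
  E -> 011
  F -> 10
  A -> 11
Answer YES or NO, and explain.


Checking each pair (does one codeword prefix another?):
  G='00' vs H='010': no prefix
  G='00' vs E='011': no prefix
  G='00' vs F='10': no prefix
  G='00' vs A='11': no prefix
  H='010' vs G='00': no prefix
  H='010' vs E='011': no prefix
  H='010' vs F='10': no prefix
  H='010' vs A='11': no prefix
  E='011' vs G='00': no prefix
  E='011' vs H='010': no prefix
  E='011' vs F='10': no prefix
  E='011' vs A='11': no prefix
  F='10' vs G='00': no prefix
  F='10' vs H='010': no prefix
  F='10' vs E='011': no prefix
  F='10' vs A='11': no prefix
  A='11' vs G='00': no prefix
  A='11' vs H='010': no prefix
  A='11' vs E='011': no prefix
  A='11' vs F='10': no prefix
No violation found over all pairs.

YES -- this is a valid prefix code. No codeword is a prefix of any other codeword.


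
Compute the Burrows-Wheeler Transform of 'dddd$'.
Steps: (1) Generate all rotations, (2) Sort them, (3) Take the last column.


Rotations (sorted):
  0: $dddd -> last char: d
  1: d$ddd -> last char: d
  2: dd$dd -> last char: d
  3: ddd$d -> last char: d
  4: dddd$ -> last char: $


BWT = dddd$


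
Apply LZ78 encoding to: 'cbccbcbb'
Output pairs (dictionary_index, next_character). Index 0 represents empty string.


LZ78 encoding steps:
Dictionary: {0: ''}
Step 1: w='' (idx 0), next='c' -> output (0, 'c'), add 'c' as idx 1
Step 2: w='' (idx 0), next='b' -> output (0, 'b'), add 'b' as idx 2
Step 3: w='c' (idx 1), next='c' -> output (1, 'c'), add 'cc' as idx 3
Step 4: w='b' (idx 2), next='c' -> output (2, 'c'), add 'bc' as idx 4
Step 5: w='b' (idx 2), next='b' -> output (2, 'b'), add 'bb' as idx 5


Encoded: [(0, 'c'), (0, 'b'), (1, 'c'), (2, 'c'), (2, 'b')]
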